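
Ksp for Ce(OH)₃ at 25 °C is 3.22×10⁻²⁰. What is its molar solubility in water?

5.88×10⁻⁶ M

Ce(OH)₃(s) ⇌ Ce³⁺(aq) + 3 OH⁻(aq)
With molar solubility s: [Ce³⁺] = s, [OH⁻] = 3s.
Ksp = [Ce³⁺][OH⁻]^3 = s · (3s)^3 = 27s^4
27s^4 = 3.22×10⁻²⁰  ⇒  s^4 = 1.19×10⁻²¹
s = (1.19×10⁻²¹)^(1/4) = 5.88×10⁻⁶ mol L⁻¹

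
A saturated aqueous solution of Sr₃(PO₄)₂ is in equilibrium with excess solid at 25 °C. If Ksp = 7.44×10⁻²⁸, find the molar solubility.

1.47×10⁻⁶ M

Sr₃(PO₄)₂(s) ⇌ 3 Sr²⁺(aq) + 2 PO₄³⁻(aq)
Let s be the molar solubility. Then [Sr²⁺] = 3s and [PO₄³⁻] = 2s.
Ksp = [Sr²⁺]^3[PO₄³⁻]^2 = (3s)^3 · (2s)^2 = 108s^5
108s^5 = 7.44×10⁻²⁸  ⇒  s^5 = 6.89×10⁻³⁰
Taking the 5th root, s = 1.47×10⁻⁶ mol/L.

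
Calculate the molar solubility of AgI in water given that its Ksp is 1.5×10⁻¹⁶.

1.2×10⁻⁸ M

AgI(s) ⇌ Ag⁺(aq) + I⁻(aq)
Let s be the molar solubility. Then [Ag⁺] = s and [I⁻] = s.
Ksp = [Ag⁺][I⁻] = s · s = s^2
s^2 = 1.5×10⁻¹⁶
s = 1.2×10⁻⁸ M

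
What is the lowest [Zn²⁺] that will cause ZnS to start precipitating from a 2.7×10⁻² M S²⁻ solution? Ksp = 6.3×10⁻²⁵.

Each salt precipitates once Q = Ksp for that salt.
ZnS(s) ⇌ Zn²⁺(aq) + S²⁻(aq)
Ksp = [Zn²⁺][S²⁻] = [Zn²⁺](2.7×10⁻²)
[Zn²⁺] = 6.3×10⁻²⁵ / (2.7×10⁻²) = 2.3×10⁻²³
[Zn²⁺] = 2.3×10⁻²³ M

2.3×10⁻²³ M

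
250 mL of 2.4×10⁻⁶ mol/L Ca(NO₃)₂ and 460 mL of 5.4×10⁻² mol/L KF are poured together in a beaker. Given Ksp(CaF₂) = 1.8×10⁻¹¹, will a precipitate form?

Yes

The combined volume is 710 mL.
[Ca²⁺] = (2.4×10⁻⁶)(250)/710 = 8.5×10⁻⁷ mol/L
[F⁻] = (5.4×10⁻²)(460)/710 = 3.5×10⁻² mol/L
Q = [Ca²⁺][F⁻]^2 = 1.0×10⁻⁹
Q = 1.0×10⁻⁹ > Ksp = 1.8×10⁻¹¹, so the solution is supersaturated and CaF₂ precipitates.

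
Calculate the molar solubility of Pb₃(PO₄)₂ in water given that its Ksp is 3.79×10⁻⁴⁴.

8.11×10⁻¹⁰ M

Pb₃(PO₄)₂(s) ⇌ 3 Pb²⁺(aq) + 2 PO₄³⁻(aq)
If s mol/L of Pb₃(PO₄)₂ dissolves, [Pb²⁺] = 3s and [PO₄³⁻] = 2s.
Ksp = [Pb²⁺]^3[PO₄³⁻]^2 = (3s)^3 · (2s)^2 = 108s^5
108s^5 = 3.79×10⁻⁴⁴  ⇒  s^5 = 3.51×10⁻⁴⁶
s = (3.51×10⁻⁴⁶)^(1/5) = 8.11×10⁻¹⁰ mol/L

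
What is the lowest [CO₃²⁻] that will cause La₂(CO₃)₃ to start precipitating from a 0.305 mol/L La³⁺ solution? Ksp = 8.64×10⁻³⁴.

2.10×10⁻¹¹ M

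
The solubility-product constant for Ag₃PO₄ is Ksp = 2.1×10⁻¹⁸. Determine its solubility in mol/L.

Ag₃PO₄(s) ⇌ 3 Ag⁺(aq) + PO₄³⁻(aq)
For each mole of Ag₃PO₄ that dissolves per liter, [Ag⁺] = 3s and [PO₄³⁻] = s; let s denote this solubility.
Ksp = [Ag⁺]^3[PO₄³⁻] = (3s)^3 · s = 27s^4
27s^4 = 2.1×10⁻¹⁸  ⇒  s^4 = 7.8×10⁻²⁰
Taking the 4th root, s = 1.7×10⁻⁵ mol/L.

1.7×10⁻⁵ M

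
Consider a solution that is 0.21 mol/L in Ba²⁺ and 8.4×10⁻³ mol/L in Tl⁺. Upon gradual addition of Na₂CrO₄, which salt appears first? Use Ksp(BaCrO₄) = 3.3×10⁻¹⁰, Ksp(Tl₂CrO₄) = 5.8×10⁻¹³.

BaCrO₄

Each salt precipitates once Q = Ksp for that salt.
For BaCrO₄: [CrO₄²⁻] = (Ksp/[Ba²⁺]) = 1.6×10⁻⁹ mol/L
For Tl₂CrO₄: [CrO₄²⁻] = (Ksp/[Tl⁺]^2) = 8.2×10⁻⁹ mol/L
The smaller threshold [CrO₄²⁻] is reached first, so BaCrO₄ precipitates first.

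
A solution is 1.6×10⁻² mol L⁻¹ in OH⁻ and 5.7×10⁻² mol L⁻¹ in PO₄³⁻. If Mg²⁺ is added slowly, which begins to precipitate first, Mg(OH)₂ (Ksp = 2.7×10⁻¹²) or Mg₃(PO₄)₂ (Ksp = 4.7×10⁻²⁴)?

Precipitation begins when Q = Ksp.
For Mg(OH)₂: [Mg²⁺] = (Ksp/[OH⁻]^2) = 1.1×10⁻⁸ mol L⁻¹
For Mg₃(PO₄)₂: [Mg²⁺] = (Ksp/[PO₄³⁻]^2)^(1/3) = 1.1×10⁻⁷ mol L⁻¹
Since Mg(OH)₂ needs less Mg²⁺ to reach saturation, it precipitates first.

Mg(OH)₂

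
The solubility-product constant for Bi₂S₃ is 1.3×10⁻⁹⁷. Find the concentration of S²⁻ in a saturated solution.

4.9×10⁻²⁰ M

Bi₂S₃(s) ⇌ 2 Bi³⁺(aq) + 3 S²⁻(aq)
Let s be the molar solubility. Then [Bi³⁺] = 2s and [S²⁻] = 3s.
Ksp = [Bi³⁺]^2[S²⁻]^3 = (2s)^2 · (3s)^3 = 108s^5 = 1.3×10⁻⁹⁷
s = 1.6×10⁻²⁰ M
[S²⁻] = 3s = 4.9×10⁻²⁰ M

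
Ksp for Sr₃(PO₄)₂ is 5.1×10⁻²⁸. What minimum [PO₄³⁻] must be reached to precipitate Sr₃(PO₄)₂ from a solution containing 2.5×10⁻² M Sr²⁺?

5.7×10⁻¹² M

Precipitation begins when Q = Ksp.
Sr₃(PO₄)₂(s) ⇌ 3 Sr²⁺(aq) + 2 PO₄³⁻(aq)
Ksp = [Sr²⁺]^3[PO₄³⁻]^2 = [PO₄³⁻]^2(2.5×10⁻²)^3
[PO₄³⁻]^2 = 5.1×10⁻²⁸ / (2.5×10⁻²)^3 = 3.3×10⁻²³
[PO₄³⁻] = 5.7×10⁻¹² M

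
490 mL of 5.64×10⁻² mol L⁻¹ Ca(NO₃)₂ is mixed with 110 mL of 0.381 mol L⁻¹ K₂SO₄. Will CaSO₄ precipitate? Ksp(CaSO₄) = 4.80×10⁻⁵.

Total volume after mixing = 490 + 110 = 600 mL.
[Ca²⁺] = (5.64×10⁻²)(490)/600 = 4.61×10⁻² mol L⁻¹
[SO₄²⁻] = (0.381)(110)/600 = 6.99×10⁻² mol L⁻¹
Q = [Ca²⁺][SO₄²⁻] = 3.22×10⁻³
Since Q (3.22×10⁻³) exceeds Ksp (4.80×10⁻⁵), CaSO₄ will precipitate.

Yes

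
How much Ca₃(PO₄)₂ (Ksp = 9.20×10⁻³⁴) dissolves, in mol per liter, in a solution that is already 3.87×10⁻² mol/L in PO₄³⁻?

Ca₃(PO₄)₂(s) ⇌ 3 Ca²⁺(aq) + 2 PO₄³⁻(aq)
PO₄³⁻ is already present at 3.87×10⁻² mol/L. If s mol/L of Ca₃(PO₄)₂ dissolves, [Ca²⁺] = 3s while [PO₄³⁻] ≈ 3.87×10⁻² mol/L.
Ksp = [Ca²⁺]^3[PO₄³⁻]^2 = (3s)^3(3.87×10⁻²)^2
(3s)^3 = 9.20×10⁻³⁴ / (3.87×10⁻²)^2 = 6.14×10⁻³¹
s = 2.83×10⁻¹¹ mol/L

2.83×10⁻¹¹ M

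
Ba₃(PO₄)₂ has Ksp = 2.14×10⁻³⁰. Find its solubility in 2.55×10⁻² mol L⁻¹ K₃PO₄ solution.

Ba₃(PO₄)₂(s) ⇌ 3 Ba²⁺(aq) + 2 PO₄³⁻(aq)
The solution already contains PO₄³⁻ at 2.55×10⁻² mol L⁻¹. Let s be the molar solubility of Ba₃(PO₄)₂.
[PO₄³⁻] ≈ 2.55×10⁻² mol L⁻¹ (common ion dominates); [Ba²⁺] = 3s.
Ksp = [Ba²⁺]^3[PO₄³⁻]^2 = (3s)^3(2.55×10⁻²)^2
(3s)^3 = 2.14×10⁻³⁰ / (2.55×10⁻²)^2 = 3.29×10⁻²⁷
s = 4.96×10⁻¹⁰ mol L⁻¹

4.96×10⁻¹⁰ M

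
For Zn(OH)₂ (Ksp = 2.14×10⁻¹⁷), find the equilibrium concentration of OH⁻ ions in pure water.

Zn(OH)₂(s) ⇌ Zn²⁺(aq) + 2 OH⁻(aq)
Call the molar solubility s, so that [Zn²⁺] = s and [OH⁻] = 2s.
Ksp = [Zn²⁺][OH⁻]^2 = s · (2s)^2 = 4s^3 = 2.14×10⁻¹⁷
s = 1.75×10⁻⁶ mol L⁻¹
[OH⁻] = 2s = 3.50×10⁻⁶ mol L⁻¹

3.50×10⁻⁶ M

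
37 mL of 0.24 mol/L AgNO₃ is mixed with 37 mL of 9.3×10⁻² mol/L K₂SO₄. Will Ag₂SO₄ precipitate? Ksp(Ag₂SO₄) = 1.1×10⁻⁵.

Yes

After mixing, V = 37 mL + 37 mL = 74 mL.
[Ag⁺] = (0.24)(37)/74 = 0.12 mol/L
[SO₄²⁻] = (9.3×10⁻²)(37)/74 = 4.7×10⁻² mol/L
Q = [Ag⁺]^2[SO₄²⁻] = 6.7×10⁻⁴
Because Q > Ksp (6.7×10⁻⁴ vs 1.1×10⁻⁵), a precipitate of Ag₂SO₄ forms.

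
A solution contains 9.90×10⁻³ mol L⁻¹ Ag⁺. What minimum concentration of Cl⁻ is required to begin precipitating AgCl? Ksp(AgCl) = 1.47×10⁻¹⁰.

1.48×10⁻⁸ M

Precipitation of each salt begins when its ion product equals Ksp.
AgCl(s) ⇌ Ag⁺(aq) + Cl⁻(aq)
Ksp = [Ag⁺][Cl⁻] = [Cl⁻](9.90×10⁻³)
[Cl⁻] = 1.47×10⁻¹⁰ / (9.90×10⁻³) = 1.48×10⁻⁸
[Cl⁻] = 1.48×10⁻⁸ mol L⁻¹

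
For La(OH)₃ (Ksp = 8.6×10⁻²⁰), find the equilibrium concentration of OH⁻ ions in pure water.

2.3×10⁻⁵ M

La(OH)₃(s) ⇌ La³⁺(aq) + 3 OH⁻(aq)
With molar solubility s: [La³⁺] = s, [OH⁻] = 3s.
Ksp = [La³⁺][OH⁻]^3 = s · (3s)^3 = 27s^4 = 8.6×10⁻²⁰
s = 7.5×10⁻⁶ mol L⁻¹
[OH⁻] = 3s = 2.3×10⁻⁵ mol L⁻¹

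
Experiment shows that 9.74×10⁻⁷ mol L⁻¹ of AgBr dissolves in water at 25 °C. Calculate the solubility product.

Ksp = 9.49×10⁻¹³

AgBr(s) ⇌ Ag⁺(aq) + Br⁻(aq)
With molar solubility s: [Ag⁺] = s, [Br⁻] = s.
Ksp = [Ag⁺][Br⁻] = s · s = s^2
Ksp = (9.74×10⁻⁷)^2 = 9.49×10⁻¹³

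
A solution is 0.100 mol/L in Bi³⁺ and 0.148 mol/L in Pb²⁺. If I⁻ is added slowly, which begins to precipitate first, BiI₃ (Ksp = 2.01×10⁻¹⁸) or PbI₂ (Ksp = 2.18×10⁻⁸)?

BiI₃

Precipitation begins when Q = Ksp.
For BiI₃: [I⁻] = (Ksp/[Bi³⁺])^(1/3) = 2.72×10⁻⁶ mol/L
For PbI₂: [I⁻] = (Ksp/[Pb²⁺])^(1/2) = 3.84×10⁻⁴ mol/L
BiI₃ requires the lower [I⁻], so it precipitates first.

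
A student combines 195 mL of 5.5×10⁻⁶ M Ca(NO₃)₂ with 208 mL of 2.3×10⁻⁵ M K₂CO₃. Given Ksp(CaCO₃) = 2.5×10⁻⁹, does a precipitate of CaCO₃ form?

No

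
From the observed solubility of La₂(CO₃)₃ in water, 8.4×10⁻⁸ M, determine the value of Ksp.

La₂(CO₃)₃(s) ⇌ 2 La³⁺(aq) + 3 CO₃²⁻(aq)
For each mole of La₂(CO₃)₃ that dissolves per liter, [La³⁺] = 2s and [CO₃²⁻] = 3s; let s denote this solubility.
Ksp = [La³⁺]^2[CO₃²⁻]^3 = (2s)^2 · (3s)^3 = 108s^5
Ksp = 108 × (8.4×10⁻⁸)^5 = 4.5×10⁻³⁴

Ksp = 4.5×10⁻³⁴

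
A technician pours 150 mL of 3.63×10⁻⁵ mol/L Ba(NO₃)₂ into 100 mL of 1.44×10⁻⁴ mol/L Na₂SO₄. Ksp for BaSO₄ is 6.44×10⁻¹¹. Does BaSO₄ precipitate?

Yes

Total volume after mixing = 150 + 100 = 250 mL.
[Ba²⁺] = (3.63×10⁻⁵)(150)/250 = 2.18×10⁻⁵ mol/L
[SO₄²⁻] = (1.44×10⁻⁴)(100)/250 = 5.76×10⁻⁵ mol/L
Q = [Ba²⁺][SO₄²⁻] = 1.25×10⁻⁹
Since Q (1.25×10⁻⁹) exceeds Ksp (6.44×10⁻¹¹), BaSO₄ will precipitate.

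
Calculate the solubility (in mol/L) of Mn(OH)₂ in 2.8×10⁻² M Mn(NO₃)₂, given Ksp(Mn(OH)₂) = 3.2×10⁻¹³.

1.7×10⁻⁶ M

Mn(OH)₂(s) ⇌ Mn²⁺(aq) + 2 OH⁻(aq)
Mn²⁺ is already present at 2.8×10⁻² M. If s mol/L of Mn(OH)₂ dissolves, [OH⁻] = 2s while [Mn²⁺] ≈ 2.8×10⁻² M.
Ksp = [Mn²⁺][OH⁻]^2 = (2.8×10⁻²)(2s)^2
(2s)^2 = 3.2×10⁻¹³ / (2.8×10⁻²) = 1.1×10⁻¹¹
s = 1.7×10⁻⁶ M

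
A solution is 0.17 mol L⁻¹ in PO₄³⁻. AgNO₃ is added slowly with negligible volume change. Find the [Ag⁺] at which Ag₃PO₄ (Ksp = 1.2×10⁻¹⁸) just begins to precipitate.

Each salt precipitates once Q = Ksp for that salt.
Ag₃PO₄(s) ⇌ 3 Ag⁺(aq) + PO₄³⁻(aq)
Ksp = [Ag⁺]^3[PO₄³⁻] = [Ag⁺]^3(0.17)
[Ag⁺]^3 = 1.2×10⁻¹⁸ / (0.17) = 7.1×10⁻¹⁸
[Ag⁺] = 1.9×10⁻⁶ mol L⁻¹

1.9×10⁻⁶ M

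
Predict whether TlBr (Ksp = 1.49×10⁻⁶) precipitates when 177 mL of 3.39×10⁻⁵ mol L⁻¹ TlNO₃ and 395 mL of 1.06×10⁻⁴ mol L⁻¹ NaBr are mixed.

The combined volume is 572 mL.
[Tl⁺] = (3.39×10⁻⁵)(177)/572 = 1.05×10⁻⁵ mol L⁻¹
[Br⁻] = (1.06×10⁻⁴)(395)/572 = 7.32×10⁻⁵ mol L⁻¹
Q = [Tl⁺][Br⁻] = 7.68×10⁻¹⁰
Q = 7.68×10⁻¹⁰ < Ksp = 1.49×10⁻⁶, so the solution is unsaturated and no precipitate forms.

No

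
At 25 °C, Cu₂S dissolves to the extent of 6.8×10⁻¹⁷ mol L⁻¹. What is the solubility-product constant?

Ksp = 1.3×10⁻⁴⁸

Cu₂S(s) ⇌ 2 Cu⁺(aq) + S²⁻(aq)
With molar solubility s: [Cu⁺] = 2s, [S²⁻] = s.
Ksp = [Cu⁺]^2[S²⁻] = (2s)^2 · s = 4s^3
Ksp = 4 × (6.8×10⁻¹⁷)^3 = 1.3×10⁻⁴⁸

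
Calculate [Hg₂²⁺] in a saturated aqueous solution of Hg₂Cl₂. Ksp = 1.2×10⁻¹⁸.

6.7×10⁻⁷ M

Hg₂Cl₂(s) ⇌ Hg₂²⁺(aq) + 2 Cl⁻(aq)
If s mol/L of Hg₂Cl₂ dissolves, [Hg₂²⁺] = s and [Cl⁻] = 2s.
Ksp = [Hg₂²⁺][Cl⁻]^2 = s · (2s)^2 = 4s^3 = 1.2×10⁻¹⁸
s = 6.7×10⁻⁷ M
[Hg₂²⁺] = s = 6.7×10⁻⁷ M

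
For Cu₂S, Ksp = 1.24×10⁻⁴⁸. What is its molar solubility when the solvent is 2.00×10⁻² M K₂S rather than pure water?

Cu₂S(s) ⇌ 2 Cu⁺(aq) + S²⁻(aq)
With S²⁻ already at 2.00×10⁻² M and s small, take [S²⁻] ≈ 2.00×10⁻² M and [Cu⁺] = 2s.
Ksp = [Cu⁺]^2[S²⁻] = (2s)^2(2.00×10⁻²)
(2s)^2 = 1.24×10⁻⁴⁸ / (2.00×10⁻²) = 6.20×10⁻⁴⁷
s = 3.94×10⁻²⁴ M

3.94×10⁻²⁴ M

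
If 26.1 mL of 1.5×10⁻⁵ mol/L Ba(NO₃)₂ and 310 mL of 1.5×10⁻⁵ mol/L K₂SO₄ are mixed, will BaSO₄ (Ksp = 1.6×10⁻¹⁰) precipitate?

The combined volume is 336.1 mL.
[Ba²⁺] = (1.5×10⁻⁵)(26.1)/336.1 = 1.2×10⁻⁶ mol/L
[SO₄²⁻] = (1.5×10⁻⁵)(310)/336.1 = 1.4×10⁻⁵ mol/L
Q = [Ba²⁺][SO₄²⁻] = 1.6×10⁻¹¹
Since Q (1.6×10⁻¹¹) is less than Ksp (1.6×10⁻¹⁰), no BaSO₄ precipitates.

No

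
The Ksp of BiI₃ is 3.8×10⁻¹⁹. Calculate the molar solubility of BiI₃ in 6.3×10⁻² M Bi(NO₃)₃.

BiI₃(s) ⇌ Bi³⁺(aq) + 3 I⁻(aq)
Bi³⁺ is already present at 6.3×10⁻² M. If s mol/L of BiI₃ dissolves, [I⁻] = 3s while [Bi³⁺] ≈ 6.3×10⁻² M.
Ksp = [Bi³⁺][I⁻]^3 = (6.3×10⁻²)(3s)^3
(3s)^3 = 3.8×10⁻¹⁹ / (6.3×10⁻²) = 6.0×10⁻¹⁸
s = 6.1×10⁻⁷ M

6.1×10⁻⁷ M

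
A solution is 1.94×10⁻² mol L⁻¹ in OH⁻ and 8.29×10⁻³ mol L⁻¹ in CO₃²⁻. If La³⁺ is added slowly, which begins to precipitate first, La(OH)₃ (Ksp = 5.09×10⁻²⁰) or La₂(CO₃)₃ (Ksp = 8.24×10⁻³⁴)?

La(OH)₃

A salt starts to precipitate once the ion product Q reaches its Ksp.
For La(OH)₃: [La³⁺] = (Ksp/[OH⁻]^3) = 6.97×10⁻¹⁵ mol L⁻¹
For La₂(CO₃)₃: [La³⁺] = (Ksp/[CO₃²⁻]^3)^(1/2) = 3.80×10⁻¹⁴ mol L⁻¹
Since La(OH)₃ needs less La³⁺ to reach saturation, it precipitates first.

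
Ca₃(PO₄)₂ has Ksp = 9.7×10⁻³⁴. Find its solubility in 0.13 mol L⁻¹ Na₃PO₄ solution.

Ca₃(PO₄)₂(s) ⇌ 3 Ca²⁺(aq) + 2 PO₄³⁻(aq)
With PO₄³⁻ already at 0.13 mol L⁻¹ and s small, take [PO₄³⁻] ≈ 0.13 mol L⁻¹ and [Ca²⁺] = 3s.
Ksp = [Ca²⁺]^3[PO₄³⁻]^2 = (3s)^3(0.13)^2
(3s)^3 = 9.7×10⁻³⁴ / (0.13)^2 = 5.7×10⁻³²
s = 1.3×10⁻¹¹ mol L⁻¹

1.3×10⁻¹¹ M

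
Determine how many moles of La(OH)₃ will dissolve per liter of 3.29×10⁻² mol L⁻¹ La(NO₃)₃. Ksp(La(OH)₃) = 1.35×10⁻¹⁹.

5.34×10⁻⁷ M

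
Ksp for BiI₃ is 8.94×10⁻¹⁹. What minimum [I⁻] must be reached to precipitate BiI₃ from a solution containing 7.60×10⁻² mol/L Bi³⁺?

2.27×10⁻⁶ M

Each salt precipitates once Q = Ksp for that salt.
BiI₃(s) ⇌ Bi³⁺(aq) + 3 I⁻(aq)
Ksp = [Bi³⁺][I⁻]^3 = [I⁻]^3(7.60×10⁻²)
[I⁻]^3 = 8.94×10⁻¹⁹ / (7.60×10⁻²) = 1.18×10⁻¹⁷
[I⁻] = 2.27×10⁻⁶ mol/L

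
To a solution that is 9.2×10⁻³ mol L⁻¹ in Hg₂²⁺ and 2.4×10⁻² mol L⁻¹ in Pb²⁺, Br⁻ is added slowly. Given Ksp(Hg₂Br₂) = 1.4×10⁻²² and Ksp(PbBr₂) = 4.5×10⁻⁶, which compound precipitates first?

Hg₂Br₂

Precipitation begins when Q = Ksp.
For Hg₂Br₂: [Br⁻] = (Ksp/[Hg₂²⁺])^(1/2) = 1.2×10⁻¹⁰ mol L⁻¹
For PbBr₂: [Br⁻] = (Ksp/[Pb²⁺])^(1/2) = 1.4×10⁻² mol L⁻¹
Hg₂Br₂ requires the lower [Br⁻], so it precipitates first.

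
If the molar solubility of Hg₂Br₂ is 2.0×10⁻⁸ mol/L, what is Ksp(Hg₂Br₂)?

Ksp = 3.2×10⁻²³

Hg₂Br₂(s) ⇌ Hg₂²⁺(aq) + 2 Br⁻(aq)
With molar solubility s: [Hg₂²⁺] = s, [Br⁻] = 2s.
Ksp = [Hg₂²⁺][Br⁻]^2 = s · (2s)^2 = 4s^3
Ksp = 4 × (2.0×10⁻⁸)^3 = 3.2×10⁻²³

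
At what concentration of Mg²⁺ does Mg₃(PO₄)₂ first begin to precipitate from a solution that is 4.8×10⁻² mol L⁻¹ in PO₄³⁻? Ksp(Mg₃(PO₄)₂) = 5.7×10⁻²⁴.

Precipitation of each salt begins when its ion product equals Ksp.
Mg₃(PO₄)₂(s) ⇌ 3 Mg²⁺(aq) + 2 PO₄³⁻(aq)
Ksp = [Mg²⁺]^3[PO₄³⁻]^2 = [Mg²⁺]^3(4.8×10⁻²)^2
[Mg²⁺]^3 = 5.7×10⁻²⁴ / (4.8×10⁻²)^2 = 2.5×10⁻²¹
[Mg²⁺] = 1.4×10⁻⁷ mol L⁻¹

1.4×10⁻⁷ M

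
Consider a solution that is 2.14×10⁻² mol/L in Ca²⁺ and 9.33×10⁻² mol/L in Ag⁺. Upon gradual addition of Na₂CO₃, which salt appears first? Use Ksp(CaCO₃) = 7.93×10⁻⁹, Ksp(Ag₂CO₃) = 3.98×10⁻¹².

Precipitation begins when Q = Ksp.
For CaCO₃: [CO₃²⁻] = (Ksp/[Ca²⁺]) = 3.71×10⁻⁷ mol/L
For Ag₂CO₃: [CO₃²⁻] = (Ksp/[Ag⁺]^2) = 4.57×10⁻¹⁰ mol/L
Ag₂CO₃ requires the lower [CO₃²⁻], so it precipitates first.

Ag₂CO₃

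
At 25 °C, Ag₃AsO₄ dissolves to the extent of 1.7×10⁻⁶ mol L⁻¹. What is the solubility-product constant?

Ag₃AsO₄(s) ⇌ 3 Ag⁺(aq) + AsO₄³⁻(aq)
For each mole of Ag₃AsO₄ that dissolves per liter, [Ag⁺] = 3s and [AsO₄³⁻] = s; let s denote this solubility.
Ksp = [Ag⁺]^3[AsO₄³⁻] = (3s)^3 · s = 27s^4
Ksp = 27 × (1.7×10⁻⁶)^4 = 2.3×10⁻²²

Ksp = 2.3×10⁻²²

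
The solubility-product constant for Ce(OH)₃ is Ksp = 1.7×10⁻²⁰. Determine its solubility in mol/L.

5.0×10⁻⁶ M

Ce(OH)₃(s) ⇌ Ce³⁺(aq) + 3 OH⁻(aq)
With molar solubility s: [Ce³⁺] = s, [OH⁻] = 3s.
Ksp = [Ce³⁺][OH⁻]^3 = s · (3s)^3 = 27s^4
27s^4 = 1.7×10⁻²⁰  ⇒  s^4 = 6.3×10⁻²²
s = (6.3×10⁻²²)^(1/4) = 5.0×10⁻⁶ mol L⁻¹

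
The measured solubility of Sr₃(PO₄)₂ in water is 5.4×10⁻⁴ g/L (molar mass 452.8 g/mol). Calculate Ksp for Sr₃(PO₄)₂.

s = (5.4×10⁻⁴ g L⁻¹)/(452.8 g mol⁻¹) = 1.193×10⁻⁶ M
Sr₃(PO₄)₂(s) ⇌ 3 Sr²⁺(aq) + 2 PO₄³⁻(aq)
Call the molar solubility s, so that [Sr²⁺] = 3s and [PO₄³⁻] = 2s.
Ksp = [Sr²⁺]^3[PO₄³⁻]^2 = (3s)^3 · (2s)^2 = 108s^5
Ksp = 108 × (1.193×10⁻⁶)^5 = 2.6×10⁻²⁸

Ksp = 2.6×10⁻²⁸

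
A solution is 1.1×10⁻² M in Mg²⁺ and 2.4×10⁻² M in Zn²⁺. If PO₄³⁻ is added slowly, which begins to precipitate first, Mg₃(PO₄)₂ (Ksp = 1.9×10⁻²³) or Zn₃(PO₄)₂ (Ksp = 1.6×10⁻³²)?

Each salt precipitates once Q = Ksp for that salt.
For Mg₃(PO₄)₂: [PO₄³⁻] = (Ksp/[Mg²⁺]^3)^(1/2) = 3.8×10⁻⁹ M
For Zn₃(PO₄)₂: [PO₄³⁻] = (Ksp/[Zn²⁺]^3)^(1/2) = 3.4×10⁻¹⁴ M
The smaller threshold [PO₄³⁻] is reached first, so Zn₃(PO₄)₂ precipitates first.

Zn₃(PO₄)₂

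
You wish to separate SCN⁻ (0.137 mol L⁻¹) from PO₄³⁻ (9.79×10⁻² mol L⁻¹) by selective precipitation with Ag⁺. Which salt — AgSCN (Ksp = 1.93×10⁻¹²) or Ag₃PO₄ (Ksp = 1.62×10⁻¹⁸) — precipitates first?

AgSCN

Precipitation begins when Q = Ksp.
For AgSCN: [Ag⁺] = (Ksp/[SCN⁻]) = 1.41×10⁻¹¹ mol L⁻¹
For Ag₃PO₄: [Ag⁺] = (Ksp/[PO₄³⁻])^(1/3) = 2.55×10⁻⁶ mol L⁻¹
Since AgSCN needs less Ag⁺ to reach saturation, it precipitates first.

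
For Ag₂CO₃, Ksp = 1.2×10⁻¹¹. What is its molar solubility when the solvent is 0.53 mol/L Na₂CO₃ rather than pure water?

2.4×10⁻⁶ M

Ag₂CO₃(s) ⇌ 2 Ag⁺(aq) + CO₃²⁻(aq)
Let s be the solubility of Ag₂CO₃ here. The common ion gives [CO₃²⁻] ≈ 0.53 mol/L, and [Ag⁺] = 2s.
Ksp = [Ag⁺]^2[CO₃²⁻] = (2s)^2(0.53)
(2s)^2 = 1.2×10⁻¹¹ / (0.53) = 2.3×10⁻¹¹
s = 2.4×10⁻⁶ mol/L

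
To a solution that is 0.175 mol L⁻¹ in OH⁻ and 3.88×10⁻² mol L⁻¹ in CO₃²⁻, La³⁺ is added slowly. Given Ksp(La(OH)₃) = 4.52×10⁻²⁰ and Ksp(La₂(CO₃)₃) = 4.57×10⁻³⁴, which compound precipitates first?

Each salt precipitates once Q = Ksp for that salt.
For La(OH)₃: [La³⁺] = (Ksp/[OH⁻]^3) = 8.43×10⁻¹⁸ mol L⁻¹
For La₂(CO₃)₃: [La³⁺] = (Ksp/[CO₃²⁻]^3)^(1/2) = 2.80×10⁻¹⁵ mol L⁻¹
La(OH)₃ requires the lower [La³⁺], so it precipitates first.

La(OH)₃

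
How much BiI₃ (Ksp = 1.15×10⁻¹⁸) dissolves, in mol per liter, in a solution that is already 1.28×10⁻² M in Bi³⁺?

1.49×10⁻⁶ M

BiI₃(s) ⇌ Bi³⁺(aq) + 3 I⁻(aq)
With Bi³⁺ already at 1.28×10⁻² M and s small, take [Bi³⁺] ≈ 1.28×10⁻² M and [I⁻] = 3s.
Ksp = [Bi³⁺][I⁻]^3 = (1.28×10⁻²)(3s)^3
(3s)^3 = 1.15×10⁻¹⁸ / (1.28×10⁻²) = 8.98×10⁻¹⁷
s = 1.49×10⁻⁶ M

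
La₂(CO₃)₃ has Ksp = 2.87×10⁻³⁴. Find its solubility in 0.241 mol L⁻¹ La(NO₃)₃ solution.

La₂(CO₃)₃(s) ⇌ 2 La³⁺(aq) + 3 CO₃²⁻(aq)
The solution already contains La³⁺ at 0.241 mol L⁻¹. Let s be the molar solubility of La₂(CO₃)₃.
[La³⁺] ≈ 0.241 mol L⁻¹ (common ion dominates); [CO₃²⁻] = 3s.
Ksp = [La³⁺]^2[CO₃²⁻]^3 = (0.241)^2(3s)^3
(3s)^3 = 2.87×10⁻³⁴ / (0.241)^2 = 4.94×10⁻³³
s = 5.68×10⁻¹² mol L⁻¹

5.68×10⁻¹² M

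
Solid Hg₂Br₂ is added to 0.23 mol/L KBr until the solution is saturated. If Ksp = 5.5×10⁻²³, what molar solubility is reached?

1.0×10⁻²¹ M

Hg₂Br₂(s) ⇌ Hg₂²⁺(aq) + 2 Br⁻(aq)
With Br⁻ already at 0.23 mol/L and s small, take [Br⁻] ≈ 0.23 mol/L and [Hg₂²⁺] = s.
Ksp = [Hg₂²⁺][Br⁻]^2 = s(0.23)^2
s = 5.5×10⁻²³ / (0.23)^2 = 1.0×10⁻²¹
s = 1.0×10⁻²¹ mol/L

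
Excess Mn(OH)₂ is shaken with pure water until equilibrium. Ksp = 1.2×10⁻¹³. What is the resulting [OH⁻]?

6.2×10⁻⁵ M

Mn(OH)₂(s) ⇌ Mn²⁺(aq) + 2 OH⁻(aq)
If s mol/L of Mn(OH)₂ dissolves, [Mn²⁺] = s and [OH⁻] = 2s.
Ksp = [Mn²⁺][OH⁻]^2 = s · (2s)^2 = 4s^3 = 1.2×10⁻¹³
s = 3.1×10⁻⁵ mol/L
[OH⁻] = 2s = 6.2×10⁻⁵ mol/L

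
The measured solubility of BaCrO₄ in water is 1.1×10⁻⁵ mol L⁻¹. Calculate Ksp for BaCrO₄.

Ksp = 1.2×10⁻¹⁰

BaCrO₄(s) ⇌ Ba²⁺(aq) + CrO₄²⁻(aq)
Call the molar solubility s, so that [Ba²⁺] = s and [CrO₄²⁻] = s.
Ksp = [Ba²⁺][CrO₄²⁻] = s · s = s^2
Ksp = (1.1×10⁻⁵)^2 = 1.2×10⁻¹⁰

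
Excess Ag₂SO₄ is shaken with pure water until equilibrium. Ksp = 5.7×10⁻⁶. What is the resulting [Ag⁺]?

2.3×10⁻² M

Ag₂SO₄(s) ⇌ 2 Ag⁺(aq) + SO₄²⁻(aq)
Call the molar solubility s, so that [Ag⁺] = 2s and [SO₄²⁻] = s.
Ksp = [Ag⁺]^2[SO₄²⁻] = (2s)^2 · s = 4s^3 = 5.7×10⁻⁶
s = 1.1×10⁻² M
[Ag⁺] = 2s = 2.3×10⁻² M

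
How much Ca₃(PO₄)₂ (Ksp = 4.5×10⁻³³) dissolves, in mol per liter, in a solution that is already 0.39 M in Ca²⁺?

1.4×10⁻¹⁶ M

Ca₃(PO₄)₂(s) ⇌ 3 Ca²⁺(aq) + 2 PO₄³⁻(aq)
Ca²⁺ is already present at 0.39 M. If s mol/L of Ca₃(PO₄)₂ dissolves, [PO₄³⁻] = 2s while [Ca²⁺] ≈ 0.39 M.
Ksp = [Ca²⁺]^3[PO₄³⁻]^2 = (0.39)^3(2s)^2
(2s)^2 = 4.5×10⁻³³ / (0.39)^3 = 7.6×10⁻³²
s = 1.4×10⁻¹⁶ M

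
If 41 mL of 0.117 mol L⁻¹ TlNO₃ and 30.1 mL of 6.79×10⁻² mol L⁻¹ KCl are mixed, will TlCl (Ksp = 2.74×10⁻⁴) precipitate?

The combined volume is 71.1 mL.
[Tl⁺] = (0.117)(41)/71.1 = 6.75×10⁻² mol L⁻¹
[Cl⁻] = (6.79×10⁻²)(30.1)/71.1 = 2.87×10⁻² mol L⁻¹
Q = [Tl⁺][Cl⁻] = 1.94×10⁻³
Since Q (1.94×10⁻³) exceeds Ksp (2.74×10⁻⁴), TlCl will precipitate.

Yes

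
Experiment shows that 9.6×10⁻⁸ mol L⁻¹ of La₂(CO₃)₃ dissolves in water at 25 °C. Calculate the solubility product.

La₂(CO₃)₃(s) ⇌ 2 La³⁺(aq) + 3 CO₃²⁻(aq)
Let s be the molar solubility. Then [La³⁺] = 2s and [CO₃²⁻] = 3s.
Ksp = [La³⁺]^2[CO₃²⁻]^3 = (2s)^2 · (3s)^3 = 108s^5
Ksp = 108 × (9.6×10⁻⁸)^5 = 8.8×10⁻³⁴

Ksp = 8.8×10⁻³⁴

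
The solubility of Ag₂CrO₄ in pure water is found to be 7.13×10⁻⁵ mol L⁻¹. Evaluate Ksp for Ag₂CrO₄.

Ag₂CrO₄(s) ⇌ 2 Ag⁺(aq) + CrO₄²⁻(aq)
Call the molar solubility s, so that [Ag⁺] = 2s and [CrO₄²⁻] = s.
Ksp = [Ag⁺]^2[CrO₄²⁻] = (2s)^2 · s = 4s^3
Ksp = 4 × (7.13×10⁻⁵)^3 = 1.45×10⁻¹²

Ksp = 1.45×10⁻¹²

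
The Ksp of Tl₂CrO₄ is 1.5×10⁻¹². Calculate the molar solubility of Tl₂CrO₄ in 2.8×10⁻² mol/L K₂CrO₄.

Tl₂CrO₄(s) ⇌ 2 Tl⁺(aq) + CrO₄²⁻(aq)
With CrO₄²⁻ already at 2.8×10⁻² mol/L and s small, take [CrO₄²⁻] ≈ 2.8×10⁻² mol/L and [Tl⁺] = 2s.
Ksp = [Tl⁺]^2[CrO₄²⁻] = (2s)^2(2.8×10⁻²)
(2s)^2 = 1.5×10⁻¹² / (2.8×10⁻²) = 5.4×10⁻¹¹
s = 3.7×10⁻⁶ mol/L

3.7×10⁻⁶ M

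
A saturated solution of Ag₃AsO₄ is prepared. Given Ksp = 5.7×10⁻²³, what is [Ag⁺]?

Ag₃AsO₄(s) ⇌ 3 Ag⁺(aq) + AsO₄³⁻(aq)
If s mol/L of Ag₃AsO₄ dissolves, [Ag⁺] = 3s and [AsO₄³⁻] = s.
Ksp = [Ag⁺]^3[AsO₄³⁻] = (3s)^3 · s = 27s^4 = 5.7×10⁻²³
s = 1.2×10⁻⁶ mol/L
[Ag⁺] = 3s = 3.6×10⁻⁶ mol/L

3.6×10⁻⁶ M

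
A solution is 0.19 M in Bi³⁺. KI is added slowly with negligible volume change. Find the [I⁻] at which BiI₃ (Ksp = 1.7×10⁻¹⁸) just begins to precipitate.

2.1×10⁻⁶ M

Each salt precipitates once Q = Ksp for that salt.
BiI₃(s) ⇌ Bi³⁺(aq) + 3 I⁻(aq)
Ksp = [Bi³⁺][I⁻]^3 = [I⁻]^3(0.19)
[I⁻]^3 = 1.7×10⁻¹⁸ / (0.19) = 8.9×10⁻¹⁸
[I⁻] = 2.1×10⁻⁶ M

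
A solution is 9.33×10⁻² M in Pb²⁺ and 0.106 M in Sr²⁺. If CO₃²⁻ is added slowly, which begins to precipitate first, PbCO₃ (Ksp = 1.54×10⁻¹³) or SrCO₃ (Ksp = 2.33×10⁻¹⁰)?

PbCO₃

Each salt precipitates once Q = Ksp for that salt.
For PbCO₃: [CO₃²⁻] = (Ksp/[Pb²⁺]) = 1.65×10⁻¹² M
For SrCO₃: [CO₃²⁻] = (Ksp/[Sr²⁺]) = 2.20×10⁻⁹ M
The smaller threshold [CO₃²⁻] is reached first, so PbCO₃ precipitates first.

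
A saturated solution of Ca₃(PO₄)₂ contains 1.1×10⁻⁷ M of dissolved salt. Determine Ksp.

Ksp = 1.7×10⁻³³

Ca₃(PO₄)₂(s) ⇌ 3 Ca²⁺(aq) + 2 PO₄³⁻(aq)
With molar solubility s: [Ca²⁺] = 3s, [PO₄³⁻] = 2s.
Ksp = [Ca²⁺]^3[PO₄³⁻]^2 = (3s)^3 · (2s)^2 = 108s^5
Ksp = 108 × (1.1×10⁻⁷)^5 = 1.7×10⁻³³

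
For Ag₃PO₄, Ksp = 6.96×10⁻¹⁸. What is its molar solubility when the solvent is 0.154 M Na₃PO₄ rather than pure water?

1.19×10⁻⁶ M

Ag₃PO₄(s) ⇌ 3 Ag⁺(aq) + PO₄³⁻(aq)
With PO₄³⁻ already at 0.154 M and s small, take [PO₄³⁻] ≈ 0.154 M and [Ag⁺] = 3s.
Ksp = [Ag⁺]^3[PO₄³⁻] = (3s)^3(0.154)
(3s)^3 = 6.96×10⁻¹⁸ / (0.154) = 4.52×10⁻¹⁷
s = 1.19×10⁻⁶ M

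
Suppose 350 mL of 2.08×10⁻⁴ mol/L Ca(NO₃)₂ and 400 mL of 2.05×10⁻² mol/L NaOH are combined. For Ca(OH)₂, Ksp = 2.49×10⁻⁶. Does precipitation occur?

No

Total volume after mixing = 350 + 400 = 750 mL.
[Ca²⁺] = (2.08×10⁻⁴)(350)/750 = 9.71×10⁻⁵ mol/L
[OH⁻] = (2.05×10⁻²)(400)/750 = 1.09×10⁻² mol/L
Q = [Ca²⁺][OH⁻]^2 = 1.16×10⁻⁸
Since Q (1.16×10⁻⁸) is less than Ksp (2.49×10⁻⁶), no Ca(OH)₂ precipitates.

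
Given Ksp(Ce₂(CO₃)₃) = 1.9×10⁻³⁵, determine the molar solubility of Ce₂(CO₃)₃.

Ce₂(CO₃)₃(s) ⇌ 2 Ce³⁺(aq) + 3 CO₃²⁻(aq)
With molar solubility s: [Ce³⁺] = 2s, [CO₃²⁻] = 3s.
Ksp = [Ce³⁺]^2[CO₃²⁻]^3 = (2s)^2 · (3s)^3 = 108s^5
108s^5 = 1.9×10⁻³⁵  ⇒  s^5 = 1.8×10⁻³⁷
Taking the 5th root, s = 4.5×10⁻⁸ mol L⁻¹.

4.5×10⁻⁸ M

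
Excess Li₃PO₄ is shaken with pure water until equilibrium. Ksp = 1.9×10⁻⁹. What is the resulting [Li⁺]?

Li₃PO₄(s) ⇌ 3 Li⁺(aq) + PO₄³⁻(aq)
Call the molar solubility s, so that [Li⁺] = 3s and [PO₄³⁻] = s.
Ksp = [Li⁺]^3[PO₄³⁻] = (3s)^3 · s = 27s^4 = 1.9×10⁻⁹
s = 2.9×10⁻³ mol/L
[Li⁺] = 3s = 8.7×10⁻³ mol/L

8.7×10⁻³ M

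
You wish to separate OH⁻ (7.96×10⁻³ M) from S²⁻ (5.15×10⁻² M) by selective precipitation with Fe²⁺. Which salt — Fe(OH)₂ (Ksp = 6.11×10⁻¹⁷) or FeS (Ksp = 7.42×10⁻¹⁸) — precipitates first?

FeS

Each salt precipitates once Q = Ksp for that salt.
For Fe(OH)₂: [Fe²⁺] = (Ksp/[OH⁻]^2) = 9.64×10⁻¹³ M
For FeS: [Fe²⁺] = (Ksp/[S²⁻]) = 1.44×10⁻¹⁶ M
Since FeS needs less Fe²⁺ to reach saturation, it precipitates first.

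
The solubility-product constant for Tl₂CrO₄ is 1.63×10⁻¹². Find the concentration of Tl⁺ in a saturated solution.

1.48×10⁻⁴ M

Tl₂CrO₄(s) ⇌ 2 Tl⁺(aq) + CrO₄²⁻(aq)
Call the molar solubility s, so that [Tl⁺] = 2s and [CrO₄²⁻] = s.
Ksp = [Tl⁺]^2[CrO₄²⁻] = (2s)^2 · s = 4s^3 = 1.63×10⁻¹²
s = 7.41×10⁻⁵ mol L⁻¹
[Tl⁺] = 2s = 1.48×10⁻⁴ mol L⁻¹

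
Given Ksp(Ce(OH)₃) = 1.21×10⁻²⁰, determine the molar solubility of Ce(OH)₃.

4.60×10⁻⁶ M

Ce(OH)₃(s) ⇌ Ce³⁺(aq) + 3 OH⁻(aq)
If s mol/L of Ce(OH)₃ dissolves, [Ce³⁺] = s and [OH⁻] = 3s.
Ksp = [Ce³⁺][OH⁻]^3 = s · (3s)^3 = 27s^4
27s^4 = 1.21×10⁻²⁰  ⇒  s^4 = 4.48×10⁻²²
s = (4.48×10⁻²²)^(1/4) = 4.60×10⁻⁶ M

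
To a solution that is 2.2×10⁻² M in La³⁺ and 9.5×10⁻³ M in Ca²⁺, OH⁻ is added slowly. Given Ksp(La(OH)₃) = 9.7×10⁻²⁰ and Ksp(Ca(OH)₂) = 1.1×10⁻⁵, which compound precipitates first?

La(OH)₃

The threshold for precipitation is Q = Ksp.
For La(OH)₃: [OH⁻] = (Ksp/[La³⁺])^(1/3) = 1.6×10⁻⁶ M
For Ca(OH)₂: [OH⁻] = (Ksp/[Ca²⁺])^(1/2) = 3.4×10⁻² M
La(OH)₃ requires the lower [OH⁻], so it precipitates first.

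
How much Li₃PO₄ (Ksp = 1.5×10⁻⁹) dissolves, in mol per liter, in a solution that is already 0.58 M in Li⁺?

Li₃PO₄(s) ⇌ 3 Li⁺(aq) + PO₄³⁻(aq)
The solution already contains Li⁺ at 0.58 M. Let s be the molar solubility of Li₃PO₄.
[Li⁺] ≈ 0.58 M (common ion dominates); [PO₄³⁻] = s.
Ksp = [Li⁺]^3[PO₄³⁻] = (0.58)^3s
s = 1.5×10⁻⁹ / (0.58)^3 = 7.7×10⁻⁹
s = 7.7×10⁻⁹ M

7.7×10⁻⁹ M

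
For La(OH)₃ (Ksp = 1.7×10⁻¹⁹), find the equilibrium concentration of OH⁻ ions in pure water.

La(OH)₃(s) ⇌ La³⁺(aq) + 3 OH⁻(aq)
For each mole of La(OH)₃ that dissolves per liter, [La³⁺] = s and [OH⁻] = 3s; let s denote this solubility.
Ksp = [La³⁺][OH⁻]^3 = s · (3s)^3 = 27s^4 = 1.7×10⁻¹⁹
s = 8.9×10⁻⁶ mol L⁻¹
[OH⁻] = 3s = 2.7×10⁻⁵ mol L⁻¹

2.7×10⁻⁵ M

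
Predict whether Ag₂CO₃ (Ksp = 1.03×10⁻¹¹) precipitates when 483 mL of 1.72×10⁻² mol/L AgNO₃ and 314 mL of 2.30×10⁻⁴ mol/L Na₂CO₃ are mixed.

Yes

After mixing, V = 483 mL + 314 mL = 797 mL.
[Ag⁺] = (1.72×10⁻²)(483)/797 = 1.04×10⁻² mol/L
[CO₃²⁻] = (2.30×10⁻⁴)(314)/797 = 9.06×10⁻⁵ mol/L
Q = [Ag⁺]^2[CO₃²⁻] = 9.85×10⁻⁹
Since Q (9.85×10⁻⁹) exceeds Ksp (1.03×10⁻¹¹), Ag₂CO₃ will precipitate.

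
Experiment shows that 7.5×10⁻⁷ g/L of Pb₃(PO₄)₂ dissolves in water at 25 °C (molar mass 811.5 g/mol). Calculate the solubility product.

Molar solubility s = (7.5×10⁻⁷ g/L) / (811.5 g/mol) = 9.242×10⁻¹⁰ mol/L
Pb₃(PO₄)₂(s) ⇌ 3 Pb²⁺(aq) + 2 PO₄³⁻(aq)
For each mole of Pb₃(PO₄)₂ that dissolves per liter, [Pb²⁺] = 3s and [PO₄³⁻] = 2s; let s denote this solubility.
Ksp = [Pb²⁺]^3[PO₄³⁻]^2 = (3s)^3 · (2s)^2 = 108s^5
Ksp = 108 × (9.242×10⁻¹⁰)^5 = 7.3×10⁻⁴⁴

Ksp = 7.3×10⁻⁴⁴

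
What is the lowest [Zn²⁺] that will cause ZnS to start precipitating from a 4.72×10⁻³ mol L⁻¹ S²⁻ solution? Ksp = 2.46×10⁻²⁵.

5.21×10⁻²³ M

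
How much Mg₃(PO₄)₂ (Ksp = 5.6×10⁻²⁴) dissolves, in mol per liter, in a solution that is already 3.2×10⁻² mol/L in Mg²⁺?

2.1×10⁻¹⁰ M

Mg₃(PO₄)₂(s) ⇌ 3 Mg²⁺(aq) + 2 PO₄³⁻(aq)
Mg²⁺ is already present at 3.2×10⁻² mol/L. If s mol/L of Mg₃(PO₄)₂ dissolves, [PO₄³⁻] = 2s while [Mg²⁺] ≈ 3.2×10⁻² mol/L.
Ksp = [Mg²⁺]^3[PO₄³⁻]^2 = (3.2×10⁻²)^3(2s)^2
(2s)^2 = 5.6×10⁻²⁴ / (3.2×10⁻²)^3 = 1.7×10⁻¹⁹
s = 2.1×10⁻¹⁰ mol/L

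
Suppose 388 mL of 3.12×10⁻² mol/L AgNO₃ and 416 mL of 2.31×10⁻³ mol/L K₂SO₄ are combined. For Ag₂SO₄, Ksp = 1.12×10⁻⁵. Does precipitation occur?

No

The combined volume is 804 mL.
[Ag⁺] = (3.12×10⁻²)(388)/804 = 1.51×10⁻² mol/L
[SO₄²⁻] = (2.31×10⁻³)(416)/804 = 1.20×10⁻³ mol/L
Q = [Ag⁺]^2[SO₄²⁻] = 2.71×10⁻⁷
Q = 2.71×10⁻⁷ < Ksp = 1.12×10⁻⁵, so the solution is unsaturated and no precipitate forms.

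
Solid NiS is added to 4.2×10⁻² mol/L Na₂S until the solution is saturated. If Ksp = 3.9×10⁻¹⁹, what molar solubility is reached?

9.3×10⁻¹⁸ M

NiS(s) ⇌ Ni²⁺(aq) + S²⁻(aq)
With S²⁻ already at 4.2×10⁻² mol/L and s small, take [S²⁻] ≈ 4.2×10⁻² mol/L and [Ni²⁺] = s.
Ksp = [Ni²⁺][S²⁻] = s(4.2×10⁻²)
s = 3.9×10⁻¹⁹ / (4.2×10⁻²) = 9.3×10⁻¹⁸
s = 9.3×10⁻¹⁸ mol/L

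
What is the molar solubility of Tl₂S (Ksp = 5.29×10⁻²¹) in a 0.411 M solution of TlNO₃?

Tl₂S(s) ⇌ 2 Tl⁺(aq) + S²⁻(aq)
Let s be the solubility of Tl₂S here. The common ion gives [Tl⁺] ≈ 0.411 M, and [S²⁻] = s.
Ksp = [Tl⁺]^2[S²⁻] = (0.411)^2s
s = 5.29×10⁻²¹ / (0.411)^2 = 3.13×10⁻²⁰
s = 3.13×10⁻²⁰ M

3.13×10⁻²⁰ M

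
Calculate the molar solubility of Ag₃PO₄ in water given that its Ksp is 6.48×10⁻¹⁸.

Ag₃PO₄(s) ⇌ 3 Ag⁺(aq) + PO₄³⁻(aq)
With molar solubility s: [Ag⁺] = 3s, [PO₄³⁻] = s.
Ksp = [Ag⁺]^3[PO₄³⁻] = (3s)^3 · s = 27s^4
27s^4 = 6.48×10⁻¹⁸  ⇒  s^4 = 2.40×10⁻¹⁹
Taking the 4th root, s = 2.21×10⁻⁵ M.

2.21×10⁻⁵ M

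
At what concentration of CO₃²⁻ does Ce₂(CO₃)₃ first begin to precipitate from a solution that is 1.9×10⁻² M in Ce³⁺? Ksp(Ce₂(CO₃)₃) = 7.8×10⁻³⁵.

Each salt precipitates once Q = Ksp for that salt.
Ce₂(CO₃)₃(s) ⇌ 2 Ce³⁺(aq) + 3 CO₃²⁻(aq)
Ksp = [Ce³⁺]^2[CO₃²⁻]^3 = [CO₃²⁻]^3(1.9×10⁻²)^2
[CO₃²⁻]^3 = 7.8×10⁻³⁵ / (1.9×10⁻²)^2 = 2.2×10⁻³¹
[CO₃²⁻] = 6.0×10⁻¹¹ M

6.0×10⁻¹¹ M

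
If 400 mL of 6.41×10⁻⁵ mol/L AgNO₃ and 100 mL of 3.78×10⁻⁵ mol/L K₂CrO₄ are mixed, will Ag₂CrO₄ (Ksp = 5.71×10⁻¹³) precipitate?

Total volume after mixing = 400 + 100 = 500 mL.
[Ag⁺] = (6.41×10⁻⁵)(400)/500 = 5.13×10⁻⁵ mol/L
[CrO₄²⁻] = (3.78×10⁻⁵)(100)/500 = 7.56×10⁻⁶ mol/L
Q = [Ag⁺]^2[CrO₄²⁻] = 1.99×10⁻¹⁴
Q < Ksp (1.99×10⁻¹⁴ vs 5.71×10⁻¹³); the solution remains unsaturated and no precipitate forms.

No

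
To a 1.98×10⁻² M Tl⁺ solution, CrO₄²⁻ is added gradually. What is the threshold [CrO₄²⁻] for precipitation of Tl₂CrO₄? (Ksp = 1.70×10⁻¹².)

4.34×10⁻⁹ M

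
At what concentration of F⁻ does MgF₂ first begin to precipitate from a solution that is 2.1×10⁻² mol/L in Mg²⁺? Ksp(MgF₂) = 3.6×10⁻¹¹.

Precipitation of each salt begins when its ion product equals Ksp.
MgF₂(s) ⇌ Mg²⁺(aq) + 2 F⁻(aq)
Ksp = [Mg²⁺][F⁻]^2 = [F⁻]^2(2.1×10⁻²)
[F⁻]^2 = 3.6×10⁻¹¹ / (2.1×10⁻²) = 1.7×10⁻⁹
[F⁻] = 4.1×10⁻⁵ mol/L

4.1×10⁻⁵ M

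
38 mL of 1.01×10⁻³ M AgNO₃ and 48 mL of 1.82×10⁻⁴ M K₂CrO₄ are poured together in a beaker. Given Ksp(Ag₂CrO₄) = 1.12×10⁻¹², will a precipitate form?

The combined volume is 86 mL.
[Ag⁺] = (1.01×10⁻³)(38)/86 = 4.46×10⁻⁴ M
[CrO₄²⁻] = (1.82×10⁻⁴)(48)/86 = 1.02×10⁻⁴ M
Q = [Ag⁺]^2[CrO₄²⁻] = 2.02×10⁻¹¹
Q = 2.02×10⁻¹¹ > Ksp = 1.12×10⁻¹², so the solution is supersaturated and Ag₂CrO₄ precipitates.

Yes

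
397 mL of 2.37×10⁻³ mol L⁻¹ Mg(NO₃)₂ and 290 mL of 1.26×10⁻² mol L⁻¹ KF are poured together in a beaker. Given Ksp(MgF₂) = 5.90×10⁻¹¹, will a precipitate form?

Yes

Total volume after mixing = 397 + 290 = 687 mL.
[Mg²⁺] = (2.37×10⁻³)(397)/687 = 1.37×10⁻³ mol L⁻¹
[F⁻] = (1.26×10⁻²)(290)/687 = 5.32×10⁻³ mol L⁻¹
Q = [Mg²⁺][F⁻]^2 = 3.87×10⁻⁸
Since Q (3.87×10⁻⁸) exceeds Ksp (5.90×10⁻¹¹), MgF₂ will precipitate.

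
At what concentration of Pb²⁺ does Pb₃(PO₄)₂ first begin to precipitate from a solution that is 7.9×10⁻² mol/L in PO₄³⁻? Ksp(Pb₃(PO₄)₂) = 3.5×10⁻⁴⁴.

1.8×10⁻¹⁴ M

Precipitation begins when Q = Ksp.
Pb₃(PO₄)₂(s) ⇌ 3 Pb²⁺(aq) + 2 PO₄³⁻(aq)
Ksp = [Pb²⁺]^3[PO₄³⁻]^2 = [Pb²⁺]^3(7.9×10⁻²)^2
[Pb²⁺]^3 = 3.5×10⁻⁴⁴ / (7.9×10⁻²)^2 = 5.6×10⁻⁴²
[Pb²⁺] = 1.8×10⁻¹⁴ mol/L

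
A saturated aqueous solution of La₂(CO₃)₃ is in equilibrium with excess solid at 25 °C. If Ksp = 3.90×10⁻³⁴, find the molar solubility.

La₂(CO₃)₃(s) ⇌ 2 La³⁺(aq) + 3 CO₃²⁻(aq)
Let s be the molar solubility. Then [La³⁺] = 2s and [CO₃²⁻] = 3s.
Ksp = [La³⁺]^2[CO₃²⁻]^3 = (2s)^2 · (3s)^3 = 108s^5
108s^5 = 3.90×10⁻³⁴  ⇒  s^5 = 3.61×10⁻³⁶
s = (3.61×10⁻³⁶)^(1/5) = 8.16×10⁻⁸ mol/L

8.16×10⁻⁸ M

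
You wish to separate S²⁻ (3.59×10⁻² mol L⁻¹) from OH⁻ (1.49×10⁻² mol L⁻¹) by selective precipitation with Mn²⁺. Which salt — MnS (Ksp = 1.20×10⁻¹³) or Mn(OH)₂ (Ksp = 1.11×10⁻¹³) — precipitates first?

Precipitation of each salt begins when its ion product equals Ksp.
For MnS: [Mn²⁺] = (Ksp/[S²⁻]) = 3.34×10⁻¹² mol L⁻¹
For Mn(OH)₂: [Mn²⁺] = (Ksp/[OH⁻]^2) = 5.00×10⁻¹⁰ mol L⁻¹
MnS requires the lower [Mn²⁺], so it precipitates first.

MnS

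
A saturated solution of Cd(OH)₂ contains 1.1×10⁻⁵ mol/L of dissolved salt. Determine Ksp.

Cd(OH)₂(s) ⇌ Cd²⁺(aq) + 2 OH⁻(aq)
Let s be the molar solubility. Then [Cd²⁺] = s and [OH⁻] = 2s.
Ksp = [Cd²⁺][OH⁻]^2 = s · (2s)^2 = 4s^3
Ksp = 4 × (1.1×10⁻⁵)^3 = 5.3×10⁻¹⁵

Ksp = 5.3×10⁻¹⁵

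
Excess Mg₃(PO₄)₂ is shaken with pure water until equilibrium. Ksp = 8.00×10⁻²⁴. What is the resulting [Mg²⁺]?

2.83×10⁻⁵ M

Mg₃(PO₄)₂(s) ⇌ 3 Mg²⁺(aq) + 2 PO₄³⁻(aq)
Call the molar solubility s, so that [Mg²⁺] = 3s and [PO₄³⁻] = 2s.
Ksp = [Mg²⁺]^3[PO₄³⁻]^2 = (3s)^3 · (2s)^2 = 108s^5 = 8.00×10⁻²⁴
s = 9.42×10⁻⁶ mol L⁻¹
[Mg²⁺] = 3s = 2.83×10⁻⁵ mol L⁻¹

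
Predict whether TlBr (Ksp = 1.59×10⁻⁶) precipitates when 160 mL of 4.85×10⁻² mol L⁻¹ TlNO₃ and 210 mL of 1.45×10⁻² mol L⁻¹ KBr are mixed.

Yes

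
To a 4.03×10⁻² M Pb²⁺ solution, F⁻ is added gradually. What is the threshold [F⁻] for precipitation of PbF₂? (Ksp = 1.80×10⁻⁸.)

6.68×10⁻⁴ M

A salt starts to precipitate once the ion product Q reaches its Ksp.
PbF₂(s) ⇌ Pb²⁺(aq) + 2 F⁻(aq)
Ksp = [Pb²⁺][F⁻]^2 = [F⁻]^2(4.03×10⁻²)
[F⁻]^2 = 1.80×10⁻⁸ / (4.03×10⁻²) = 4.47×10⁻⁷
[F⁻] = 6.68×10⁻⁴ M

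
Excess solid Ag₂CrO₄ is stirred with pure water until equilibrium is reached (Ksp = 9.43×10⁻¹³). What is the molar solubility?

Ag₂CrO₄(s) ⇌ 2 Ag⁺(aq) + CrO₄²⁻(aq)
Let s be the molar solubility. Then [Ag⁺] = 2s and [CrO₄²⁻] = s.
Ksp = [Ag⁺]^2[CrO₄²⁻] = (2s)^2 · s = 4s^3
4s^3 = 9.43×10⁻¹³  ⇒  s^3 = 2.36×10⁻¹³
s = (2.36×10⁻¹³)^(1/3) = 6.18×10⁻⁵ mol/L

6.18×10⁻⁵ M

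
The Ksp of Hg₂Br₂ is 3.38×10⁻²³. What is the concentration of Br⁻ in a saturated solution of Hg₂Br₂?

4.07×10⁻⁸ M

Hg₂Br₂(s) ⇌ Hg₂²⁺(aq) + 2 Br⁻(aq)
If s mol/L of Hg₂Br₂ dissolves, [Hg₂²⁺] = s and [Br⁻] = 2s.
Ksp = [Hg₂²⁺][Br⁻]^2 = s · (2s)^2 = 4s^3 = 3.38×10⁻²³
s = 2.04×10⁻⁸ mol L⁻¹
[Br⁻] = 2s = 4.07×10⁻⁸ mol L⁻¹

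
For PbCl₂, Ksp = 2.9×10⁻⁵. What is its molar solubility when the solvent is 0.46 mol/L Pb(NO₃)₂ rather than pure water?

4.0×10⁻³ M

PbCl₂(s) ⇌ Pb²⁺(aq) + 2 Cl⁻(aq)
With Pb²⁺ already at 0.46 mol/L and s small, take [Pb²⁺] ≈ 0.46 mol/L and [Cl⁻] = 2s.
Ksp = [Pb²⁺][Cl⁻]^2 = (0.46)(2s)^2
(2s)^2 = 2.9×10⁻⁵ / (0.46) = 6.3×10⁻⁵
s = 4.0×10⁻³ mol/L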